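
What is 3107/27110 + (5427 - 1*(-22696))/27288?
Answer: 423599173/369888840 ≈ 1.1452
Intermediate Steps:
3107/27110 + (5427 - 1*(-22696))/27288 = 3107*(1/27110) + (5427 + 22696)*(1/27288) = 3107/27110 + 28123*(1/27288) = 3107/27110 + 28123/27288 = 423599173/369888840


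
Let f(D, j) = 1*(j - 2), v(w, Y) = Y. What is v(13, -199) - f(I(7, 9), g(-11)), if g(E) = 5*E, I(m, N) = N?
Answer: -142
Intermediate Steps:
f(D, j) = -2 + j (f(D, j) = 1*(-2 + j) = -2 + j)
v(13, -199) - f(I(7, 9), g(-11)) = -199 - (-2 + 5*(-11)) = -199 - (-2 - 55) = -199 - 1*(-57) = -199 + 57 = -142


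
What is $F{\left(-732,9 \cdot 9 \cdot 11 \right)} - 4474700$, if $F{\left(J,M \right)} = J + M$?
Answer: $-4474541$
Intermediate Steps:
$F{\left(-732,9 \cdot 9 \cdot 11 \right)} - 4474700 = \left(-732 + 9 \cdot 9 \cdot 11\right) - 4474700 = \left(-732 + 81 \cdot 11\right) - 4474700 = \left(-732 + 891\right) - 4474700 = 159 - 4474700 = -4474541$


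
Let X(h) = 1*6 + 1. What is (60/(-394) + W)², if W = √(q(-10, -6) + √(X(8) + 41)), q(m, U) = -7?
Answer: (30 - 197*I*√(7 - 4*√3))²/38809 ≈ -0.048606 - 0.081609*I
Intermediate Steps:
X(h) = 7 (X(h) = 6 + 1 = 7)
W = √(-7 + 4*√3) (W = √(-7 + √(7 + 41)) = √(-7 + √48) = √(-7 + 4*√3) ≈ 0.26795*I)
(60/(-394) + W)² = (60/(-394) + √(-7 + 4*√3))² = (60*(-1/394) + √(-7 + 4*√3))² = (-30/197 + √(-7 + 4*√3))²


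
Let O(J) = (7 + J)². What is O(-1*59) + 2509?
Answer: 5213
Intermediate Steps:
O(-1*59) + 2509 = (7 - 1*59)² + 2509 = (7 - 59)² + 2509 = (-52)² + 2509 = 2704 + 2509 = 5213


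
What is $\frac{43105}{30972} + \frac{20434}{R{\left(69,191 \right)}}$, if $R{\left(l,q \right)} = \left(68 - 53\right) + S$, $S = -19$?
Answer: $- \frac{158177357}{30972} \approx -5107.1$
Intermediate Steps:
$R{\left(l,q \right)} = -4$ ($R{\left(l,q \right)} = \left(68 - 53\right) - 19 = 15 - 19 = -4$)
$\frac{43105}{30972} + \frac{20434}{R{\left(69,191 \right)}} = \frac{43105}{30972} + \frac{20434}{-4} = 43105 \cdot \frac{1}{30972} + 20434 \left(- \frac{1}{4}\right) = \frac{43105}{30972} - \frac{10217}{2} = - \frac{158177357}{30972}$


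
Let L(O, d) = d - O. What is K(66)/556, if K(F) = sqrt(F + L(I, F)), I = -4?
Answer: sqrt(34)/278 ≈ 0.020975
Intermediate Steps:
K(F) = sqrt(4 + 2*F) (K(F) = sqrt(F + (F - 1*(-4))) = sqrt(F + (F + 4)) = sqrt(F + (4 + F)) = sqrt(4 + 2*F))
K(66)/556 = sqrt(4 + 2*66)/556 = sqrt(4 + 132)*(1/556) = sqrt(136)*(1/556) = (2*sqrt(34))*(1/556) = sqrt(34)/278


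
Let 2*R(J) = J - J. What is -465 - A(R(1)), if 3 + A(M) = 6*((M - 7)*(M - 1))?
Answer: -504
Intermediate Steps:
R(J) = 0 (R(J) = (J - J)/2 = (1/2)*0 = 0)
A(M) = -3 + 6*(-1 + M)*(-7 + M) (A(M) = -3 + 6*((M - 7)*(M - 1)) = -3 + 6*((-7 + M)*(-1 + M)) = -3 + 6*((-1 + M)*(-7 + M)) = -3 + 6*(-1 + M)*(-7 + M))
-465 - A(R(1)) = -465 - (39 - 48*0 + 6*0**2) = -465 - (39 + 0 + 6*0) = -465 - (39 + 0 + 0) = -465 - 1*39 = -465 - 39 = -504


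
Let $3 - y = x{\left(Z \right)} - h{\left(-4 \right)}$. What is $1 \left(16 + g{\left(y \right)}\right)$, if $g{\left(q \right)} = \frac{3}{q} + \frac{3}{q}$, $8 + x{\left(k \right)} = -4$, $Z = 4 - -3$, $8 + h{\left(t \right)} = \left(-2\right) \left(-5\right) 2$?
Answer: $\frac{146}{9} \approx 16.222$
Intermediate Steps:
$h{\left(t \right)} = 12$ ($h{\left(t \right)} = -8 + \left(-2\right) \left(-5\right) 2 = -8 + 10 \cdot 2 = -8 + 20 = 12$)
$Z = 7$ ($Z = 4 + 3 = 7$)
$x{\left(k \right)} = -12$ ($x{\left(k \right)} = -8 - 4 = -12$)
$y = 27$ ($y = 3 - \left(-12 - 12\right) = 3 - -24 = 3 + 24 = 27$)
$g{\left(q \right)} = \frac{6}{q}$
$1 \left(16 + g{\left(y \right)}\right) = 1 \left(16 + \frac{6}{27}\right) = 1 \left(16 + 6 \cdot \frac{1}{27}\right) = 1 \left(16 + \frac{2}{9}\right) = 1 \cdot \frac{146}{9} = \frac{146}{9}$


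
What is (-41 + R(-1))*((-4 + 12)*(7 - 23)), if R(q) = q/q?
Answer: 5120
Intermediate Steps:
R(q) = 1
(-41 + R(-1))*((-4 + 12)*(7 - 23)) = (-41 + 1)*((-4 + 12)*(7 - 23)) = -320*(-16) = -40*(-128) = 5120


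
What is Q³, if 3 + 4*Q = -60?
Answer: -250047/64 ≈ -3907.0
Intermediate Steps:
Q = -63/4 (Q = -¾ + (¼)*(-60) = -¾ - 15 = -63/4 ≈ -15.750)
Q³ = (-63/4)³ = -250047/64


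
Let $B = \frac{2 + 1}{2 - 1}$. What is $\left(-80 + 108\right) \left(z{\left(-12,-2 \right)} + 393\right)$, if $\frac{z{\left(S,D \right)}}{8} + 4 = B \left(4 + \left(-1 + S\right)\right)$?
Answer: $4060$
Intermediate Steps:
$B = 3$ ($B = \frac{3}{1} = 3 \cdot 1 = 3$)
$z{\left(S,D \right)} = 40 + 24 S$ ($z{\left(S,D \right)} = -32 + 8 \cdot 3 \left(4 + \left(-1 + S\right)\right) = -32 + 8 \cdot 3 \left(3 + S\right) = -32 + 8 \left(9 + 3 S\right) = -32 + \left(72 + 24 S\right) = 40 + 24 S$)
$\left(-80 + 108\right) \left(z{\left(-12,-2 \right)} + 393\right) = \left(-80 + 108\right) \left(\left(40 + 24 \left(-12\right)\right) + 393\right) = 28 \left(\left(40 - 288\right) + 393\right) = 28 \left(-248 + 393\right) = 28 \cdot 145 = 4060$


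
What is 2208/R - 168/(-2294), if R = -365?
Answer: -2501916/418655 ≈ -5.9761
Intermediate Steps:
2208/R - 168/(-2294) = 2208/(-365) - 168/(-2294) = 2208*(-1/365) - 168*(-1/2294) = -2208/365 + 84/1147 = -2501916/418655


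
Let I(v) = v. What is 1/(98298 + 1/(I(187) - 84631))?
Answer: 84444/8300676311 ≈ 1.0173e-5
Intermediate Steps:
1/(98298 + 1/(I(187) - 84631)) = 1/(98298 + 1/(187 - 84631)) = 1/(98298 + 1/(-84444)) = 1/(98298 - 1/84444) = 1/(8300676311/84444) = 84444/8300676311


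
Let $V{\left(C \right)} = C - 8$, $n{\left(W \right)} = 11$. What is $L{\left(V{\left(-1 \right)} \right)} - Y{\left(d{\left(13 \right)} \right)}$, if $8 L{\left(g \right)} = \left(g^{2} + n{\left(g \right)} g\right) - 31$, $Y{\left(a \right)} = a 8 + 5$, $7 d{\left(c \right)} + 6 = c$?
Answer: $- \frac{153}{8} \approx -19.125$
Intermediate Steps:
$d{\left(c \right)} = - \frac{6}{7} + \frac{c}{7}$
$V{\left(C \right)} = -8 + C$ ($V{\left(C \right)} = C - 8 = -8 + C$)
$Y{\left(a \right)} = 5 + 8 a$ ($Y{\left(a \right)} = 8 a + 5 = 5 + 8 a$)
$L{\left(g \right)} = - \frac{31}{8} + \frac{g^{2}}{8} + \frac{11 g}{8}$ ($L{\left(g \right)} = \frac{\left(g^{2} + 11 g\right) - 31}{8} = \frac{-31 + g^{2} + 11 g}{8} = - \frac{31}{8} + \frac{g^{2}}{8} + \frac{11 g}{8}$)
$L{\left(V{\left(-1 \right)} \right)} - Y{\left(d{\left(13 \right)} \right)} = \left(- \frac{31}{8} + \frac{\left(-8 - 1\right)^{2}}{8} + \frac{11 \left(-8 - 1\right)}{8}\right) - \left(5 + 8 \left(- \frac{6}{7} + \frac{1}{7} \cdot 13\right)\right) = \left(- \frac{31}{8} + \frac{\left(-9\right)^{2}}{8} + \frac{11}{8} \left(-9\right)\right) - \left(5 + 8 \left(- \frac{6}{7} + \frac{13}{7}\right)\right) = \left(- \frac{31}{8} + \frac{1}{8} \cdot 81 - \frac{99}{8}\right) - \left(5 + 8 \cdot 1\right) = \left(- \frac{31}{8} + \frac{81}{8} - \frac{99}{8}\right) - \left(5 + 8\right) = - \frac{49}{8} - 13 = - \frac{153}{8}$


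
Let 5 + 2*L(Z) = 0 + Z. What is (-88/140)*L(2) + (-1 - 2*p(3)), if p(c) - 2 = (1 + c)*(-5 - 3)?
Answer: 2098/35 ≈ 59.943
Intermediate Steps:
L(Z) = -5/2 + Z/2 (L(Z) = -5/2 + (0 + Z)/2 = -5/2 + Z/2)
p(c) = -6 - 8*c (p(c) = 2 + (1 + c)*(-5 - 3) = 2 + (1 + c)*(-8) = 2 + (-8 - 8*c) = -6 - 8*c)
(-88/140)*L(2) + (-1 - 2*p(3)) = (-88/140)*(-5/2 + (½)*2) + (-1 - 2*(-6 - 8*3)) = (-88*1/140)*(-5/2 + 1) + (-1 - 2*(-6 - 24)) = -22/35*(-3/2) + (-1 - 2*(-30)) = 33/35 + (-1 + 60) = 33/35 + 59 = 2098/35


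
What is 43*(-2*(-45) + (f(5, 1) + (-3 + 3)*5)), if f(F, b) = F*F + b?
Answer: 4988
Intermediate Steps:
f(F, b) = b + F² (f(F, b) = F² + b = b + F²)
43*(-2*(-45) + (f(5, 1) + (-3 + 3)*5)) = 43*(-2*(-45) + ((1 + 5²) + (-3 + 3)*5)) = 43*(90 + ((1 + 25) + 0*5)) = 43*(90 + (26 + 0)) = 43*(90 + 26) = 43*116 = 4988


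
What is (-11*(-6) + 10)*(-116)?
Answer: -8816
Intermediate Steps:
(-11*(-6) + 10)*(-116) = (66 + 10)*(-116) = 76*(-116) = -8816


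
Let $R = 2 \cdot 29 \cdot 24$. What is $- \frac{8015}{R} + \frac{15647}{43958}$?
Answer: $- \frac{165271373}{30594768} \approx -5.4019$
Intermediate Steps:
$R = 1392$ ($R = 58 \cdot 24 = 1392$)
$- \frac{8015}{R} + \frac{15647}{43958} = - \frac{8015}{1392} + \frac{15647}{43958} = - \frac{165271373}{30594768}$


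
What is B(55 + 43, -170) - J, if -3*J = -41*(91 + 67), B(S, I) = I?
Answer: -6988/3 ≈ -2329.3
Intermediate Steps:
J = 6478/3 (J = -(-41)*(91 + 67)/3 = -(-41)*158/3 = -⅓*(-6478) = 6478/3 ≈ 2159.3)
B(55 + 43, -170) - J = -170 - 1*6478/3 = -170 - 6478/3 = -6988/3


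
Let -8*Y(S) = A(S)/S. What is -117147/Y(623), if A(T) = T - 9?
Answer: 291930324/307 ≈ 9.5091e+5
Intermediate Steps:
A(T) = -9 + T
Y(S) = -(-9 + S)/(8*S)
-117147/Y(623) = -117147*4984/(9 - 1*623) = -117147*4984/(9 - 623) = -117147/((⅛)*(1/623)*(-614)) = -117147/(-307/2492) = -117147*(-2492/307) = 291930324/307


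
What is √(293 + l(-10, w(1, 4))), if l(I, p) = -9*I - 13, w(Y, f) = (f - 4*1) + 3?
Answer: √370 ≈ 19.235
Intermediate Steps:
w(Y, f) = -1 + f (w(Y, f) = (f - 4) + 3 = (-4 + f) + 3 = -1 + f)
l(I, p) = -13 - 9*I
√(293 + l(-10, w(1, 4))) = √(293 + (-13 - 9*(-10))) = √(293 + (-13 + 90)) = √(293 + 77) = √370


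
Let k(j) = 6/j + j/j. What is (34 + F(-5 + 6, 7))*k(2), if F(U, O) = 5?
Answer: 156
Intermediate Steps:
k(j) = 1 + 6/j (k(j) = 6/j + 1 = 1 + 6/j)
(34 + F(-5 + 6, 7))*k(2) = (34 + 5)*((6 + 2)/2) = 39*((½)*8) = 39*4 = 156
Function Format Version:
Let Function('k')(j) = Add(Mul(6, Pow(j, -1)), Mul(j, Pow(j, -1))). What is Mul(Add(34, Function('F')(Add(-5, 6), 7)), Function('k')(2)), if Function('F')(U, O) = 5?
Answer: 156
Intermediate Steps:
Function('k')(j) = Add(1, Mul(6, Pow(j, -1))) (Function('k')(j) = Add(Mul(6, Pow(j, -1)), 1) = Add(1, Mul(6, Pow(j, -1))))
Mul(Add(34, Function('F')(Add(-5, 6), 7)), Function('k')(2)) = Mul(Add(34, 5), Mul(Pow(2, -1), Add(6, 2))) = Mul(39, Mul(Rational(1, 2), 8)) = Mul(39, 4) = 156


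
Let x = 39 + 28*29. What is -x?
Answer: -851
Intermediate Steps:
x = 851 (x = 39 + 812 = 851)
-x = -1*851 = -851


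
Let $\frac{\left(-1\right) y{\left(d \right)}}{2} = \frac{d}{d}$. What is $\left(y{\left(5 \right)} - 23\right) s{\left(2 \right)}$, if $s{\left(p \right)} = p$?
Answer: $-50$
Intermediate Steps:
$y{\left(d \right)} = -2$ ($y{\left(d \right)} = - 2 \frac{d}{d} = \left(-2\right) 1 = -2$)
$\left(y{\left(5 \right)} - 23\right) s{\left(2 \right)} = \left(-2 - 23\right) 2 = \left(-25\right) 2 = -50$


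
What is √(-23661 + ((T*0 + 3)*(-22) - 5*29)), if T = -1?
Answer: 8*I*√373 ≈ 154.51*I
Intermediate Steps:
√(-23661 + ((T*0 + 3)*(-22) - 5*29)) = √(-23661 + ((-1*0 + 3)*(-22) - 5*29)) = √(-23661 + ((0 + 3)*(-22) - 145)) = √(-23661 + (3*(-22) - 145)) = √(-23661 + (-66 - 145)) = √(-23661 - 211) = √(-23872) = 8*I*√373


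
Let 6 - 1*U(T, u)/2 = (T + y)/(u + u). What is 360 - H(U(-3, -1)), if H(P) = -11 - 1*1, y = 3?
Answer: 372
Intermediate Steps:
U(T, u) = 12 - (3 + T)/u (U(T, u) = 12 - 2*(T + 3)/(u + u) = 12 - 2*(3 + T)/(2*u) = 12 - 2*(3 + T)*1/(2*u) = 12 - (3 + T)/u)
H(P) = -12 (H(P) = -11 - 1 = -12)
360 - H(U(-3, -1)) = 360 - 1*(-12) = 360 + 12 = 372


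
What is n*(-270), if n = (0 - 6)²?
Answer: -9720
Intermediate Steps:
n = 36 (n = (-6)² = 36)
n*(-270) = 36*(-270) = -9720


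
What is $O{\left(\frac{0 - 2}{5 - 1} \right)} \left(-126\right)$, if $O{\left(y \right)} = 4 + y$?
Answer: $-441$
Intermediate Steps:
$O{\left(\frac{0 - 2}{5 - 1} \right)} \left(-126\right) = \left(4 + \frac{0 - 2}{5 - 1}\right) \left(-126\right) = \left(4 - \frac{2}{4}\right) \left(-126\right) = \left(4 - \frac{1}{2}\right) \left(-126\right) = \frac{7}{2} \left(-126\right) = -441$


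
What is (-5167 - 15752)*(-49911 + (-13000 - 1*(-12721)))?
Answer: 1049924610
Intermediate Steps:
(-5167 - 15752)*(-49911 + (-13000 - 1*(-12721))) = -20919*(-49911 + (-13000 + 12721)) = -20919*(-49911 - 279) = -20919*(-50190) = 1049924610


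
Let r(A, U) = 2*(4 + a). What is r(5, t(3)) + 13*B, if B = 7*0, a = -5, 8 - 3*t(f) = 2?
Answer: -2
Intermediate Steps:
t(f) = 2 (t(f) = 8/3 - ⅓*2 = 8/3 - ⅔ = 2)
r(A, U) = -2 (r(A, U) = 2*(4 - 5) = 2*(-1) = -2)
B = 0
r(5, t(3)) + 13*B = -2 + 13*0 = -2 + 0 = -2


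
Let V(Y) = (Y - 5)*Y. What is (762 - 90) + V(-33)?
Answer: 1926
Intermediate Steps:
V(Y) = Y*(-5 + Y) (V(Y) = (-5 + Y)*Y = Y*(-5 + Y))
(762 - 90) + V(-33) = (762 - 90) - 33*(-5 - 33) = 672 - 33*(-38) = 672 + 1254 = 1926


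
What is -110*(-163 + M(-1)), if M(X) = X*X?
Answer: 17820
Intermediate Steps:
M(X) = X²
-110*(-163 + M(-1)) = -110*(-163 + (-1)²) = -110*(-163 + 1) = -110*(-162) = 17820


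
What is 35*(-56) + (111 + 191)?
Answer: -1658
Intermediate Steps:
35*(-56) + (111 + 191) = -1960 + 302 = -1658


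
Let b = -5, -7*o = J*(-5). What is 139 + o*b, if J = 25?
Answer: 348/7 ≈ 49.714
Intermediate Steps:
o = 125/7 (o = -25*(-5)/7 = -⅐*(-125) = 125/7 ≈ 17.857)
139 + o*b = 139 + (125/7)*(-5) = 139 - 625/7 = 348/7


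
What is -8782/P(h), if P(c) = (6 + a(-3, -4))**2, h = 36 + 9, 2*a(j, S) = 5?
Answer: -35128/289 ≈ -121.55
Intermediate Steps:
a(j, S) = 5/2 (a(j, S) = (1/2)*5 = 5/2)
h = 45
P(c) = 289/4 (P(c) = (6 + 5/2)**2 = (17/2)**2 = 289/4)
-8782/P(h) = -8782/289/4 = -8782*4/289 = -35128/289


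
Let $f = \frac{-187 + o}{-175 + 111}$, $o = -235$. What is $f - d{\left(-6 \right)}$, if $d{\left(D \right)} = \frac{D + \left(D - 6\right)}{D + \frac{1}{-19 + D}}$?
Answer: $\frac{17461}{4832} \approx 3.6136$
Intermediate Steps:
$f = \frac{211}{32}$ ($f = \frac{-187 - 235}{-175 + 111} = - \frac{422}{-64} = \left(-422\right) \left(- \frac{1}{64}\right) = \frac{211}{32} \approx 6.5938$)
$d{\left(D \right)} = \frac{-6 + 2 D}{D + \frac{1}{-19 + D}}$ ($d{\left(D \right)} = \frac{D + \left(-6 + D\right)}{D + \frac{1}{-19 + D}} = \frac{-6 + 2 D}{D + \frac{1}{-19 + D}}$)
$f - d{\left(-6 \right)} = \frac{211}{32} - \frac{2 \left(57 + \left(-6\right)^{2} - -132\right)}{1 + \left(-6\right)^{2} - -114} = \frac{211}{32} - \frac{2 \left(57 + 36 + 132\right)}{1 + 36 + 114} = \frac{211}{32} - 2 \cdot \frac{1}{151} \cdot 225 = \frac{211}{32} - \frac{450}{151} = \frac{17461}{4832}$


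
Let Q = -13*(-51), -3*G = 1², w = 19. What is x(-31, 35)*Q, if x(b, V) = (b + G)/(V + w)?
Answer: -10387/27 ≈ -384.70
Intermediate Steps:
G = -⅓ (G = -⅓*1² = -⅓*1 = -⅓ ≈ -0.33333)
Q = 663
x(b, V) = (-⅓ + b)/(19 + V) (x(b, V) = (b - ⅓)/(V + 19) = (-⅓ + b)/(19 + V))
x(-31, 35)*Q = ((-⅓ - 31)/(19 + 35))*663 = (-94/3/54)*663 = ((1/54)*(-94/3))*663 = -47/81*663 = -10387/27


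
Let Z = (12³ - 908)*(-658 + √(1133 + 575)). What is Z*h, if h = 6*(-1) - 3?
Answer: 4856040 - 14760*√427 ≈ 4.5510e+6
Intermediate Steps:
h = -9 (h = -6 - 3 = -9)
Z = -539560 + 1640*√427 (Z = (1728 - 908)*(-658 + √1708) = 820*(-658 + 2*√427) = -539560 + 1640*√427 ≈ -5.0567e+5)
Z*h = (-539560 + 1640*√427)*(-9) = 4856040 - 14760*√427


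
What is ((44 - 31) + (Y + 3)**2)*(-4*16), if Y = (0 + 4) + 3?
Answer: -7232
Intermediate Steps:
Y = 7 (Y = 4 + 3 = 7)
((44 - 31) + (Y + 3)**2)*(-4*16) = ((44 - 31) + (7 + 3)**2)*(-4*16) = (13 + 10**2)*(-64) = (13 + 100)*(-64) = 113*(-64) = -7232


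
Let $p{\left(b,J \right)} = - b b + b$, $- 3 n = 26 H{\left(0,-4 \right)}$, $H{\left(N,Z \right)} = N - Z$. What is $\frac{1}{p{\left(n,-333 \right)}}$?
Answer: $- \frac{9}{11128} \approx -0.00080877$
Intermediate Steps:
$n = - \frac{104}{3}$ ($n = - \frac{26 \left(0 - -4\right)}{3} = - \frac{26 \left(0 + 4\right)}{3} = - \frac{26 \cdot 4}{3} = \left(- \frac{1}{3}\right) 104 = - \frac{104}{3} \approx -34.667$)
$p{\left(b,J \right)} = b - b^{2}$ ($p{\left(b,J \right)} = - b^{2} + b = b - b^{2}$)
$\frac{1}{p{\left(n,-333 \right)}} = \frac{1}{\left(- \frac{104}{3}\right) \left(1 - - \frac{104}{3}\right)} = \frac{1}{\left(- \frac{104}{3}\right) \left(1 + \frac{104}{3}\right)} = \frac{1}{\left(- \frac{104}{3}\right) \frac{107}{3}} = \frac{1}{- \frac{11128}{9}} = - \frac{9}{11128}$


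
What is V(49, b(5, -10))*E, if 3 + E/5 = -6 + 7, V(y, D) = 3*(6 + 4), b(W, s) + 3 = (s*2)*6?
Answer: -300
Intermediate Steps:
b(W, s) = -3 + 12*s (b(W, s) = -3 + (s*2)*6 = -3 + (2*s)*6 = -3 + 12*s)
V(y, D) = 30 (V(y, D) = 3*10 = 30)
E = -10 (E = -15 + 5*(-6 + 7) = -15 + 5*1 = -15 + 5 = -10)
V(49, b(5, -10))*E = 30*(-10) = -300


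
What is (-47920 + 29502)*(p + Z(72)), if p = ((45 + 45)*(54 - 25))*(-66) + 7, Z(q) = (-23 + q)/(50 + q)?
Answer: 193525449753/61 ≈ 3.1725e+9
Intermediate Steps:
Z(q) = (-23 + q)/(50 + q)
p = -172253 (p = (90*29)*(-66) + 7 = 2610*(-66) + 7 = -172260 + 7 = -172253)
(-47920 + 29502)*(p + Z(72)) = (-47920 + 29502)*(-172253 + (-23 + 72)/(50 + 72)) = -18418*(-172253 + 49/122) = -18418*(-21014817/122) = 193525449753/61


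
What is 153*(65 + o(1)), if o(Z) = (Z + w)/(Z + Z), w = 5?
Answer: 10404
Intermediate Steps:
o(Z) = (5 + Z)/(2*Z) (o(Z) = (Z + 5)/(Z + Z) = (5 + Z)/((2*Z)) = (5 + Z)*(1/(2*Z)) = (5 + Z)/(2*Z))
153*(65 + o(1)) = 153*(65 + (½)*(5 + 1)/1) = 153*(65 + (½)*1*6) = 153*(65 + 3) = 153*68 = 10404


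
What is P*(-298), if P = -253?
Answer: 75394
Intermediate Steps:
P*(-298) = -253*(-298) = 75394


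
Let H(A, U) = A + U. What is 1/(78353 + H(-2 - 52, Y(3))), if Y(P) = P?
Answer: 1/78302 ≈ 1.2771e-5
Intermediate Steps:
1/(78353 + H(-2 - 52, Y(3))) = 1/(78353 + ((-2 - 52) + 3)) = 1/(78353 + (-54 + 3)) = 1/(78353 - 51) = 1/78302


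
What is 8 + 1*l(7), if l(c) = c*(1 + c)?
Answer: 64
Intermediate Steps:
8 + 1*l(7) = 8 + 1*(7*(1 + 7)) = 8 + 1*(7*8) = 8 + 1*56 = 8 + 56 = 64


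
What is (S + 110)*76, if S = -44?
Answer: 5016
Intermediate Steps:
(S + 110)*76 = (-44 + 110)*76 = 66*76 = 5016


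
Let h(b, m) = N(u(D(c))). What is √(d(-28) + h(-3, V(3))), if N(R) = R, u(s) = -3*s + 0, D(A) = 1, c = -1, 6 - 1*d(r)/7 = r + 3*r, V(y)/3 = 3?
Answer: √823 ≈ 28.688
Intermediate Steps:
V(y) = 9 (V(y) = 3*3 = 9)
d(r) = 42 - 28*r (d(r) = 42 - 7*(r + 3*r) = 42 - 28*r)
u(s) = -3*s
h(b, m) = -3 (h(b, m) = -3*1 = -3)
√(d(-28) + h(-3, V(3))) = √((42 - 28*(-28)) - 3) = √((42 + 784) - 3) = √(826 - 3) = √823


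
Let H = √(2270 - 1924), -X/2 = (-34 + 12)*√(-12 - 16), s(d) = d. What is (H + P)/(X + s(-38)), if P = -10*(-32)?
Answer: -(320 + √346)/(38 - 88*I*√7) ≈ -0.2312 - 1.4166*I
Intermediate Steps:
X = 88*I*√7 (X = -2*(-34 + 12)*√(-12 - 16) = -(-44)*√(-28) = -(-44)*2*I*√7 = -(-88)*I*√7 = 88*I*√7 ≈ 232.83*I)
P = 320
H = √346 ≈ 18.601
(H + P)/(X + s(-38)) = (√346 + 320)/(88*I*√7 - 38) = (320 + √346)/(-38 + 88*I*√7)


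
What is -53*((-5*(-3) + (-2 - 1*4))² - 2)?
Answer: -4187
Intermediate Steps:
-53*((-5*(-3) + (-2 - 1*4))² - 2) = -53*((15 + (-2 - 4))² - 2) = -53*((15 - 6)² - 2) = -53*(9² - 2) = -53*(81 - 2) = -53*79 = -4187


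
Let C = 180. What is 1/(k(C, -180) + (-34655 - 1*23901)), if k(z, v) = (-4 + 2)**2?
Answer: -1/58552 ≈ -1.7079e-5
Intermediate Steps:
k(z, v) = 4 (k(z, v) = (-2)**2 = 4)
1/(k(C, -180) + (-34655 - 1*23901)) = 1/(4 + (-34655 - 1*23901)) = 1/(4 + (-34655 - 23901)) = 1/(4 - 58556) = 1/(-58552) = -1/58552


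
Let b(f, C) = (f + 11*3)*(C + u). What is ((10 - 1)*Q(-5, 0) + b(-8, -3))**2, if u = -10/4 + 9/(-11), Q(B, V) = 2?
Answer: 9480241/484 ≈ 19587.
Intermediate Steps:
u = -73/22 (u = -10*1/4 + 9*(-1/11) = -5/2 - 9/11 = -73/22 ≈ -3.3182)
b(f, C) = (33 + f)*(-73/22 + C) (b(f, C) = (f + 11*3)*(C - 73/22) = (f + 33)*(-73/22 + C) = (33 + f)*(-73/22 + C))
((10 - 1)*Q(-5, 0) + b(-8, -3))**2 = ((10 - 1)*2 + (-219/2 + 33*(-3) - 73/22*(-8) - 3*(-8)))**2 = (9*2 + (-219/2 - 99 + 292/11 + 24))**2 = (18 - 3475/22)**2 = (-3079/22)**2 = 9480241/484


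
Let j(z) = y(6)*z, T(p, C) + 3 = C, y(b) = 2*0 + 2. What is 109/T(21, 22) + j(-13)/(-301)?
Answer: 33303/5719 ≈ 5.8232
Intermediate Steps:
y(b) = 2 (y(b) = 0 + 2 = 2)
T(p, C) = -3 + C
j(z) = 2*z
109/T(21, 22) + j(-13)/(-301) = 109/(-3 + 22) + (2*(-13))/(-301) = 109/19 - 26*(-1/301) = 109*(1/19) + 26/301 = 109/19 + 26/301 = 33303/5719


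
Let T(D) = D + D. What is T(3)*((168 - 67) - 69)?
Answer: 192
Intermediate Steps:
T(D) = 2*D
T(3)*((168 - 67) - 69) = (2*3)*((168 - 67) - 69) = 6*(101 - 69) = 6*32 = 192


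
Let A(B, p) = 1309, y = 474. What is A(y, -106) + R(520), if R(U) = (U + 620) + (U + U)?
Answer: 3489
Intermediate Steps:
R(U) = 620 + 3*U (R(U) = (620 + U) + 2*U = 620 + 3*U)
A(y, -106) + R(520) = 1309 + (620 + 3*520) = 1309 + (620 + 1560) = 1309 + 2180 = 3489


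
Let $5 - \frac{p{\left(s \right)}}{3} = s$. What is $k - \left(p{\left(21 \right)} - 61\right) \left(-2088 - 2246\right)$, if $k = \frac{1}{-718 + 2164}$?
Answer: $- \frac{683099075}{1446} \approx -4.7241 \cdot 10^{5}$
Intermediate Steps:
$k = \frac{1}{1446} \approx 0.00069156$
$p{\left(s \right)} = 15 - 3 s$
$k - \left(p{\left(21 \right)} - 61\right) \left(-2088 - 2246\right) = \frac{1}{1446} - \left(\left(15 - 63\right) - 61\right) \left(-2088 - 2246\right) = \frac{1}{1446} - \left(\left(15 - 63\right) - 61\right) \left(-4334\right) = \frac{1}{1446} - \left(-48 - 61\right) \left(-4334\right) = \frac{1}{1446} - \left(-109\right) \left(-4334\right) = \frac{1}{1446} - 472406 = - \frac{683099075}{1446}$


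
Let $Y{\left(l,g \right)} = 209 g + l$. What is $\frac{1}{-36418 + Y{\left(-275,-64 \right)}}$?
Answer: $- \frac{1}{50069} \approx -1.9972 \cdot 10^{-5}$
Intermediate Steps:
$Y{\left(l,g \right)} = l + 209 g$
$\frac{1}{-36418 + Y{\left(-275,-64 \right)}} = \frac{1}{-36418 + \left(-275 + 209 \left(-64\right)\right)} = \frac{1}{-36418 - 13651} = \frac{1}{-50069} = - \frac{1}{50069}$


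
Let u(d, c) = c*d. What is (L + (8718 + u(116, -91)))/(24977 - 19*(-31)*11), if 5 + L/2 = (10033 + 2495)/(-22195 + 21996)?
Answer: -49101/782468 ≈ -0.062751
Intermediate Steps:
L = -27046/199 (L = -10 + 2*((10033 + 2495)/(-22195 + 21996)) = -10 + 2*(12528/(-199)) = -10 + 2*(12528*(-1/199)) = -10 + 2*(-12528/199) = -10 - 25056/199 = -27046/199 ≈ -135.91)
(L + (8718 + u(116, -91)))/(24977 - 19*(-31)*11) = (-27046/199 + (8718 - 91*116))/(24977 - 19*(-31)*11) = (-27046/199 + (8718 - 10556))/(24977 + 589*11) = (-27046/199 - 1838)/(24977 + 6479) = -392808/199/31456 = -392808/199*1/31456 = -49101/782468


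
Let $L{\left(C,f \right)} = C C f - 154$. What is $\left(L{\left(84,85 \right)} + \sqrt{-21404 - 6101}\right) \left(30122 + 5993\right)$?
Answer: $21654770690 + 36115 i \sqrt{27505} \approx 2.1655 \cdot 10^{10} + 5.9895 \cdot 10^{6} i$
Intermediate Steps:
$L{\left(C,f \right)} = -154 + f C^{2}$ ($L{\left(C,f \right)} = C^{2} f - 154 = f C^{2} - 154 = -154 + f C^{2}$)
$\left(L{\left(84,85 \right)} + \sqrt{-21404 - 6101}\right) \left(30122 + 5993\right) = \left(\left(-154 + 85 \cdot 84^{2}\right) + \sqrt{-21404 - 6101}\right) \left(30122 + 5993\right) = \left(\left(-154 + 85 \cdot 7056\right) + \sqrt{-27505}\right) 36115 = \left(\left(-154 + 599760\right) + i \sqrt{27505}\right) 36115 = \left(599606 + i \sqrt{27505}\right) 36115 = 21654770690 + 36115 i \sqrt{27505}$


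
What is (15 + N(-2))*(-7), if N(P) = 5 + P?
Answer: -126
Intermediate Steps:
(15 + N(-2))*(-7) = (15 + (5 - 2))*(-7) = (15 + 3)*(-7) = 18*(-7) = -126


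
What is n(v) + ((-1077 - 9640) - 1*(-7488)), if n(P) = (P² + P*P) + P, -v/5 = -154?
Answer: 1183341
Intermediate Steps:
v = 770 (v = -5*(-154) = 770)
n(P) = P + 2*P² (n(P) = (P² + P²) + P = 2*P² + P = P + 2*P²)
n(v) + ((-1077 - 9640) - 1*(-7488)) = 770*(1 + 2*770) + ((-1077 - 9640) - 1*(-7488)) = 770*(1 + 1540) + (-10717 + 7488) = 770*1541 - 3229 = 1186570 - 3229 = 1183341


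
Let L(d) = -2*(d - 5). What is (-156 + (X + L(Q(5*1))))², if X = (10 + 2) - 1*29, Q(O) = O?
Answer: 29929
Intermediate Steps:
L(d) = 10 - 2*d (L(d) = -2*(-5 + d) = 10 - 2*d)
X = -17 (X = 12 - 29 = -17)
(-156 + (X + L(Q(5*1))))² = (-156 + (-17 + (10 - 10)))² = (-156 + (-17 + 0))² = (-156 - 17)² = (-173)² = 29929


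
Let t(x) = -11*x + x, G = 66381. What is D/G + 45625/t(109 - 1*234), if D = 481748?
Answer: 200321/4578 ≈ 43.757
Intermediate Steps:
t(x) = -10*x
D/G + 45625/t(109 - 1*234) = 481748/66381 + 45625/((-10*(109 - 1*234))) = 481748*(1/66381) + 45625/((-10*(109 - 234))) = 16612/2289 + 45625/((-10*(-125))) = 16612/2289 + 45625/1250 = 16612/2289 + 45625*(1/1250) = 16612/2289 + 73/2 = 200321/4578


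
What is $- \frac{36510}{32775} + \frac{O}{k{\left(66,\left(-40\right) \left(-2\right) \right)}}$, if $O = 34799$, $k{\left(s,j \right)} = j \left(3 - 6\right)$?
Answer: $- \frac{3064799}{20976} \approx -146.11$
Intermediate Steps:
$k{\left(s,j \right)} = - 3 j$ ($k{\left(s,j \right)} = j \left(-3\right) = - 3 j$)
$- \frac{36510}{32775} + \frac{O}{k{\left(66,\left(-40\right) \left(-2\right) \right)}} = - \frac{36510}{32775} + \frac{34799}{\left(-3\right) \left(\left(-40\right) \left(-2\right)\right)} = \left(-36510\right) \frac{1}{32775} + \frac{34799}{\left(-3\right) 80} = - \frac{2434}{2185} + \frac{34799}{-240} = - \frac{2434}{2185} + 34799 \left(- \frac{1}{240}\right) = - \frac{2434}{2185} - \frac{34799}{240} = - \frac{3064799}{20976}$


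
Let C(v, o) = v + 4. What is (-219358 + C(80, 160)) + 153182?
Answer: -66092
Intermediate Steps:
C(v, o) = 4 + v
(-219358 + C(80, 160)) + 153182 = (-219358 + (4 + 80)) + 153182 = (-219358 + 84) + 153182 = -219274 + 153182 = -66092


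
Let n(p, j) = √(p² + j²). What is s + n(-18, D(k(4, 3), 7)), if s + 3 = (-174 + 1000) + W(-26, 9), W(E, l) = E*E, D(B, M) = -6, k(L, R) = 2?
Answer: 1499 + 6*√10 ≈ 1518.0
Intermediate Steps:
W(E, l) = E²
n(p, j) = √(j² + p²)
s = 1499 (s = -3 + ((-174 + 1000) + (-26)²) = -3 + (826 + 676) = -3 + 1502 = 1499)
s + n(-18, D(k(4, 3), 7)) = 1499 + √((-6)² + (-18)²) = 1499 + √(36 + 324) = 1499 + √360 = 1499 + 6*√10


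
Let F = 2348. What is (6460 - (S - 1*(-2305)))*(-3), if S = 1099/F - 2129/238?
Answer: -3489976575/279412 ≈ -12490.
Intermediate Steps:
S = -2368665/279412 (S = 1099/2348 - 2129/238 = -2368665/279412 ≈ -8.4773)
(6460 - (S - 1*(-2305)))*(-3) = (6460 - (-2368665/279412 - 1*(-2305)))*(-3) = (6460 - (-2368665/279412 + 2305))*(-3) = (6460 - 1*641675995/279412)*(-3) = (6460 - 641675995/279412)*(-3) = (1163325525/279412)*(-3) = -3489976575/279412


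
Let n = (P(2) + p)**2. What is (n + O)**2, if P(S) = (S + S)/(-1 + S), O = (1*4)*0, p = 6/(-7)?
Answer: 234256/2401 ≈ 97.566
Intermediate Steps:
p = -6/7 (p = 6*(-1/7) = -6/7 ≈ -0.85714)
O = 0 (O = 4*0 = 0)
P(S) = 2*S/(-1 + S) (P(S) = (2*S)/(-1 + S) = 2*S/(-1 + S))
n = 484/49 (n = (2*2/(-1 + 2) - 6/7)**2 = (2*2/1 - 6/7)**2 = (2*2*1 - 6/7)**2 = (4 - 6/7)**2 = (22/7)**2 = 484/49 ≈ 9.8775)
(n + O)**2 = (484/49 + 0)**2 = (484/49)**2 = 234256/2401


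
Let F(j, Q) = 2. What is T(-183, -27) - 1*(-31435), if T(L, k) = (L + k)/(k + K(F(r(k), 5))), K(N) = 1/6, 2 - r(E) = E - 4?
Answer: 723185/23 ≈ 31443.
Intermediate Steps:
r(E) = 6 - E (r(E) = 2 - (E - 4) = 2 - (-4 + E) = 2 + (4 - E) = 6 - E)
K(N) = ⅙
T(L, k) = (L + k)/(⅙ + k) (T(L, k) = (L + k)/(k + ⅙) = (L + k)/(⅙ + k))
T(-183, -27) - 1*(-31435) = 6*(-183 - 27)/(1 + 6*(-27)) - 1*(-31435) = 6*(-210)/(1 - 162) + 31435 = 6*(-210)/(-161) + 31435 = 6*(-1/161)*(-210) + 31435 = 180/23 + 31435 = 723185/23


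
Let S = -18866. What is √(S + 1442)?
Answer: 132*I ≈ 132.0*I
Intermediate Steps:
√(S + 1442) = √(-18866 + 1442) = √(-17424) = 132*I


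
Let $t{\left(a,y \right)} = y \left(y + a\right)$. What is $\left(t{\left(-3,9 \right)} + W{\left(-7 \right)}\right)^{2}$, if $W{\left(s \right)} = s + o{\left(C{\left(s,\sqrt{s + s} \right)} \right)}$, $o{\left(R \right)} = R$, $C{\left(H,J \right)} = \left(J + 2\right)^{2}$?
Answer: $1145 + 296 i \sqrt{14} \approx 1145.0 + 1107.5 i$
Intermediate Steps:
$C{\left(H,J \right)} = \left(2 + J\right)^{2}$
$t{\left(a,y \right)} = y \left(a + y\right)$
$W{\left(s \right)} = s + \left(2 + \sqrt{2} \sqrt{s}\right)^{2}$ ($W{\left(s \right)} = s + \left(2 + \sqrt{s + s}\right)^{2} = s + \left(2 + \sqrt{2 s}\right)^{2} = s + \left(2 + \sqrt{2} \sqrt{s}\right)^{2}$)
$\left(t{\left(-3,9 \right)} + W{\left(-7 \right)}\right)^{2} = \left(9 \left(-3 + 9\right) - \left(7 - \left(2 + \sqrt{2} \sqrt{-7}\right)^{2}\right)\right)^{2} = \left(9 \cdot 6 - \left(7 - \left(2 + \sqrt{2} i \sqrt{7}\right)^{2}\right)\right)^{2} = \left(54 - \left(7 - \left(2 + i \sqrt{14}\right)^{2}\right)\right)^{2} = \left(47 + \left(2 + i \sqrt{14}\right)^{2}\right)^{2}$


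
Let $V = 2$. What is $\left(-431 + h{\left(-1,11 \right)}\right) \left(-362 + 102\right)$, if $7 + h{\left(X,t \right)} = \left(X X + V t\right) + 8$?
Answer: $105820$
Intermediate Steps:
$h{\left(X,t \right)} = 1 + X^{2} + 2 t$ ($h{\left(X,t \right)} = -7 + \left(\left(X X + 2 t\right) + 8\right) = -7 + \left(\left(X^{2} + 2 t\right) + 8\right) = -7 + \left(8 + X^{2} + 2 t\right) = 1 + X^{2} + 2 t$)
$\left(-431 + h{\left(-1,11 \right)}\right) \left(-362 + 102\right) = \left(-431 + \left(1 + \left(-1\right)^{2} + 2 \cdot 11\right)\right) \left(-362 + 102\right) = \left(-431 + \left(1 + 1 + 22\right)\right) \left(-260\right) = \left(-431 + 24\right) \left(-260\right) = \left(-407\right) \left(-260\right) = 105820$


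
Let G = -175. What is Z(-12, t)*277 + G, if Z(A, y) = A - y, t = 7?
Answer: -5438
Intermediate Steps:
Z(-12, t)*277 + G = (-12 - 1*7)*277 - 175 = (-12 - 7)*277 - 175 = -19*277 - 175 = -5263 - 175 = -5438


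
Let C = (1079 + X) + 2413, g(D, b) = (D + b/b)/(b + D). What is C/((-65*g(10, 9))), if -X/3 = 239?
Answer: -10545/143 ≈ -73.741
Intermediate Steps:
X = -717 (X = -3*239 = -717)
g(D, b) = (1 + D)/(D + b) (g(D, b) = (D + 1)/(D + b) = (1 + D)/(D + b))
C = 2775 (C = (1079 - 717) + 2413 = 362 + 2413 = 2775)
C/((-65*g(10, 9))) = 2775/((-65*(1 + 10)/(10 + 9))) = 2775/((-65*11/19)) = 2775/(-715/19) = 2775*(-19/715) = -10545/143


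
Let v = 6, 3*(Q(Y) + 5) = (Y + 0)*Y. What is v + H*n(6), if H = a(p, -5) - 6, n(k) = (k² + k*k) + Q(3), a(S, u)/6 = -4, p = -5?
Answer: -2094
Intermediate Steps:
Q(Y) = -5 + Y²/3 (Q(Y) = -5 + ((Y + 0)*Y)/3 = -5 + (Y*Y)/3 = -5 + Y²/3)
a(S, u) = -24 (a(S, u) = 6*(-4) = -24)
n(k) = -2 + 2*k² (n(k) = (k² + k*k) + (-5 + (⅓)*3²) = (k² + k²) + (-5 + (⅓)*9) = 2*k² + (-5 + 3) = 2*k² - 2 = -2 + 2*k²)
H = -30 (H = -24 - 6 = -30)
v + H*n(6) = 6 - 30*(-2 + 2*6²) = 6 - 30*(-2 + 2*36) = 6 - 30*(-2 + 72) = 6 - 30*70 = 6 - 2100 = -2094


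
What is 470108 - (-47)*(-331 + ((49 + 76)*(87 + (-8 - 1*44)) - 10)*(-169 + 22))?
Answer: -29703234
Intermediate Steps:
470108 - (-47)*(-331 + ((49 + 76)*(87 + (-8 - 1*44)) - 10)*(-169 + 22)) = 470108 - (-47)*(-331 + (125*(87 + (-8 - 44)) - 10)*(-147)) = 470108 - (-47)*(-331 + (125*(87 - 52) - 10)*(-147)) = 470108 - (-47)*(-331 + (125*35 - 10)*(-147)) = 470108 - (-47)*(-331 + (4375 - 10)*(-147)) = 470108 - (-47)*(-331 + 4365*(-147)) = 470108 - (-47)*(-331 - 641655) = 470108 - (-47)*(-641986) = 470108 - 1*30173342 = 470108 - 30173342 = -29703234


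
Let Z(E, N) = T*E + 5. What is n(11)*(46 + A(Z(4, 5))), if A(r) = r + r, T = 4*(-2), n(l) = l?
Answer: -88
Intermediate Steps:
T = -8
Z(E, N) = 5 - 8*E (Z(E, N) = -8*E + 5 = 5 - 8*E)
A(r) = 2*r
n(11)*(46 + A(Z(4, 5))) = 11*(46 + 2*(5 - 8*4)) = 11*(46 + 2*(5 - 32)) = 11*(46 + 2*(-27)) = 11*(46 - 54) = 11*(-8) = -88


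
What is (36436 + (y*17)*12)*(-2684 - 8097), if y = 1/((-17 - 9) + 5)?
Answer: -2748982504/7 ≈ -3.9271e+8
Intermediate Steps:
y = -1/21 (y = 1/(-26 + 5) = 1/(-21) = -1/21 ≈ -0.047619)
(36436 + (y*17)*12)*(-2684 - 8097) = (36436 - 1/21*17*12)*(-2684 - 8097) = (36436 - 17/21*12)*(-10781) = (36436 - 68/7)*(-10781) = (254984/7)*(-10781) = -2748982504/7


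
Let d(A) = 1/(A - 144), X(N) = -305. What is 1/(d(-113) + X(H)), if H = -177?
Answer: -257/78386 ≈ -0.0032786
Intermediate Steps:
d(A) = 1/(-144 + A)
1/(d(-113) + X(H)) = 1/(1/(-144 - 113) - 305) = 1/(1/(-257) - 305) = 1/(-1/257 - 305) = 1/(-78386/257) = -257/78386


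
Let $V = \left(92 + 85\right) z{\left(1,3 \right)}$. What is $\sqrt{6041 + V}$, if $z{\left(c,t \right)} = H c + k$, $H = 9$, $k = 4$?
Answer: $\sqrt{8342} \approx 91.335$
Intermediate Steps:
$z{\left(c,t \right)} = 4 + 9 c$ ($z{\left(c,t \right)} = 9 c + 4 = 4 + 9 c$)
$V = 2301$ ($V = \left(92 + 85\right) \left(4 + 9 \cdot 1\right) = 177 \left(4 + 9\right) = 177 \cdot 13 = 2301$)
$\sqrt{6041 + V} = \sqrt{6041 + 2301} = \sqrt{8342}$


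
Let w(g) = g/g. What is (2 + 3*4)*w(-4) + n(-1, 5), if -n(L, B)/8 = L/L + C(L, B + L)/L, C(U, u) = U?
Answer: -2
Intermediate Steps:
n(L, B) = -16 (n(L, B) = -8*(L/L + L/L) = -8*(1 + 1) = -8*2 = -16)
w(g) = 1
(2 + 3*4)*w(-4) + n(-1, 5) = (2 + 3*4)*1 - 16 = (2 + 12)*1 - 16 = 14*1 - 16 = 14 - 16 = -2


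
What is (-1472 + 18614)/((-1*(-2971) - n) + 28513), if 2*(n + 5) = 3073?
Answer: 34284/59905 ≈ 0.57231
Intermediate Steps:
n = 3063/2 (n = -5 + (1/2)*3073 = -5 + 3073/2 = 3063/2 ≈ 1531.5)
(-1472 + 18614)/((-1*(-2971) - n) + 28513) = (-1472 + 18614)/((-1*(-2971) - 1*3063/2) + 28513) = 17142/((2971 - 3063/2) + 28513) = 17142/(2879/2 + 28513) = 17142/(59905/2) = 17142*(2/59905) = 34284/59905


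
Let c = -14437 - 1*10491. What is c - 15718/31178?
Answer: -388610451/15589 ≈ -24929.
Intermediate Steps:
c = -24928 (c = -14437 - 10491 = -24928)
c - 15718/31178 = -24928 - 15718/31178 = -24928 - 1*7859/15589 = -24928 - 7859/15589 = -388610451/15589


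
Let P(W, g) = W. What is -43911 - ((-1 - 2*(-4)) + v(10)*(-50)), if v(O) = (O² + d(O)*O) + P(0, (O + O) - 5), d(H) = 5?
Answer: -36418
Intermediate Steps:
v(O) = O² + 5*O (v(O) = (O² + 5*O) + 0 = O² + 5*O)
-43911 - ((-1 - 2*(-4)) + v(10)*(-50)) = -43911 - ((-1 - 2*(-4)) + (10*(5 + 10))*(-50)) = -43911 - ((-1 + 8) + (10*15)*(-50)) = -43911 - (7 + 150*(-50)) = -43911 - (7 - 7500) = -43911 - 1*(-7493) = -43911 + 7493 = -36418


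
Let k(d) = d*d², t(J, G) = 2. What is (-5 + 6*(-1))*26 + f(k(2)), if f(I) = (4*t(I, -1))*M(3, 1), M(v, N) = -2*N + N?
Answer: -294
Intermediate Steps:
M(v, N) = -N
k(d) = d³
f(I) = -8 (f(I) = (4*2)*(-1*1) = 8*(-1) = -8)
(-5 + 6*(-1))*26 + f(k(2)) = (-5 + 6*(-1))*26 - 8 = (-5 - 6)*26 - 8 = -11*26 - 8 = -286 - 8 = -294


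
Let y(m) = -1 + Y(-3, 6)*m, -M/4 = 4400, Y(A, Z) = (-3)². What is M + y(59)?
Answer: -17070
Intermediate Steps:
Y(A, Z) = 9
M = -17600 (M = -4*4400 = -17600)
y(m) = -1 + 9*m
M + y(59) = -17600 + (-1 + 9*59) = -17600 + (-1 + 531) = -17600 + 530 = -17070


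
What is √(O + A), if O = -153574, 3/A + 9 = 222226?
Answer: I*√7583544794731435/222217 ≈ 391.89*I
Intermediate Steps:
A = 3/222217 (A = 3/(-9 + 222226) = 3/222217 ≈ 1.3500e-5)
√(O + A) = √(-153574 + 3/222217) = √(-34126753555/222217) = I*√7583544794731435/222217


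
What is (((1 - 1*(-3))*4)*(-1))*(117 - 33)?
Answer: -1344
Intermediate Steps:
(((1 - 1*(-3))*4)*(-1))*(117 - 33) = (((1 + 3)*4)*(-1))*84 = ((4*4)*(-1))*84 = (16*(-1))*84 = -16*84 = -1344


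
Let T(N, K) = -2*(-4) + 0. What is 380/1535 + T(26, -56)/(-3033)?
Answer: 228052/931131 ≈ 0.24492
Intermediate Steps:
T(N, K) = 8 (T(N, K) = 8 + 0 = 8)
380/1535 + T(26, -56)/(-3033) = 380/1535 + 8/(-3033) = 380*(1/1535) + 8*(-1/3033) = 76/307 - 8/3033 = 228052/931131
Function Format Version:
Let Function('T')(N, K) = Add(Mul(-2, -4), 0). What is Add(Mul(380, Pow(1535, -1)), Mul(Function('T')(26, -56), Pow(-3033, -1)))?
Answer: Rational(228052, 931131) ≈ 0.24492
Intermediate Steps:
Function('T')(N, K) = 8 (Function('T')(N, K) = Add(8, 0) = 8)
Add(Mul(380, Pow(1535, -1)), Mul(Function('T')(26, -56), Pow(-3033, -1))) = Add(Mul(380, Pow(1535, -1)), Mul(8, Pow(-3033, -1))) = Add(Mul(380, Rational(1, 1535)), Mul(8, Rational(-1, 3033))) = Add(Rational(76, 307), Rational(-8, 3033)) = Rational(228052, 931131)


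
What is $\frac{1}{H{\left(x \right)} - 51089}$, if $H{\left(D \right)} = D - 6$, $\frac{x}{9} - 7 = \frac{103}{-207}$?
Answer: $- \frac{23}{1173839} \approx -1.9594 \cdot 10^{-5}$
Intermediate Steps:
$x = \frac{1346}{23}$ ($x = 63 + 9 \frac{103}{-207} = 63 + 9 \cdot 103 \left(- \frac{1}{207}\right) = 63 + 9 \left(- \frac{103}{207}\right) = 63 - \frac{103}{23} = \frac{1346}{23} \approx 58.522$)
$H{\left(D \right)} = -6 + D$
$\frac{1}{H{\left(x \right)} - 51089} = \frac{1}{\left(-6 + \frac{1346}{23}\right) - 51089} = \frac{1}{\frac{1208}{23} - 51089} = \frac{1}{- \frac{1173839}{23}} = - \frac{23}{1173839}$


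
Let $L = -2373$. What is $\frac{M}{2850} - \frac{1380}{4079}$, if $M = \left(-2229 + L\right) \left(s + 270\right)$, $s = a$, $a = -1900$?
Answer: $\frac{1019790218}{387505} \approx 2631.7$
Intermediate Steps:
$s = -1900$
$M = 7501260$ ($M = \left(-2229 - 2373\right) \left(-1900 + 270\right) = \left(-4602\right) \left(-1630\right) = 7501260$)
$\frac{M}{2850} - \frac{1380}{4079} = \frac{7501260}{2850} - \frac{1380}{4079} = 7501260 \cdot \frac{1}{2850} - \frac{1380}{4079} = \frac{250042}{95} - \frac{1380}{4079} = \frac{1019790218}{387505}$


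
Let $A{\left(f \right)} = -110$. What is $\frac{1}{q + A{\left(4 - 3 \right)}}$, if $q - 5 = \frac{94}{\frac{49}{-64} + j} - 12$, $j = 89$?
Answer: $- \frac{5647}{654683} \approx -0.0086256$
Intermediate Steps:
$q = - \frac{33513}{5647}$ ($q = 5 - \left(12 - \frac{94}{\frac{49}{-64} + 89}\right) = 5 - \left(12 - \frac{94}{49 \left(- \frac{1}{64}\right) + 89}\right) = 5 - \left(12 - \frac{94}{- \frac{49}{64} + 89}\right) = 5 - \left(12 - \frac{94}{\frac{5647}{64}}\right) = 5 + \left(94 \cdot \frac{64}{5647} - 12\right) = 5 + \left(\frac{6016}{5647} - 12\right) = 5 - \frac{61748}{5647} = - \frac{33513}{5647} \approx -5.9347$)
$\frac{1}{q + A{\left(4 - 3 \right)}} = \frac{1}{- \frac{33513}{5647} - 110} = \frac{1}{- \frac{654683}{5647}} = - \frac{5647}{654683}$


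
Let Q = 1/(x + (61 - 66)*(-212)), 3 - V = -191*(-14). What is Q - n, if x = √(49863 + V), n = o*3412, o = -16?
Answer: 14690816649/269102 - √11798/538204 ≈ 54592.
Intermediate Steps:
V = -2671 (V = 3 - (-191)*(-14) = 3 - 1*2674 = 3 - 2674 = -2671)
n = -54592 (n = -16*3412 = -54592)
x = 2*√11798 (x = √(49863 - 2671) = √47192 = 2*√11798 ≈ 217.24)
Q = 1/(1060 + 2*√11798) (Q = 1/(2*√11798 + (61 - 66)*(-212)) = 1/(2*√11798 - 5*(-212)) = 1/(2*√11798 + 1060) = 1/(1060 + 2*√11798) ≈ 0.00078294)
Q - n = (265/269102 - √11798/538204) - 1*(-54592) = (265/269102 - √11798/538204) + 54592 = 14690816649/269102 - √11798/538204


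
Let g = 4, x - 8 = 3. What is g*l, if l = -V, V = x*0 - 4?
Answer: 16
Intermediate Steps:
x = 11 (x = 8 + 3 = 11)
V = -4 (V = 11*0 - 4 = 0 - 4 = -4)
l = 4 (l = -1*(-4) = 4)
g*l = 4*4 = 16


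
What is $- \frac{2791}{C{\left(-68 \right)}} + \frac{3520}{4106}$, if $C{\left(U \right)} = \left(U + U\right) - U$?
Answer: $\frac{5849603}{139604} \approx 41.901$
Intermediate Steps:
$C{\left(U \right)} = U$ ($C{\left(U \right)} = 2 U - U = U$)
$- \frac{2791}{C{\left(-68 \right)}} + \frac{3520}{4106} = - \frac{2791}{-68} + \frac{3520}{4106} = \left(-2791\right) \left(- \frac{1}{68}\right) + 3520 \cdot \frac{1}{4106} = \frac{2791}{68} + \frac{1760}{2053} = \frac{5849603}{139604}$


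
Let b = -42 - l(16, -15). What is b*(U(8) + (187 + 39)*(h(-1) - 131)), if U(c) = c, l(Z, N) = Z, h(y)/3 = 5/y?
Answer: 1913304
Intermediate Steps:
h(y) = 15/y (h(y) = 3*(5/y) = 15/y)
b = -58 (b = -42 - 1*16 = -42 - 16 = -58)
b*(U(8) + (187 + 39)*(h(-1) - 131)) = -58*(8 + (187 + 39)*(15/(-1) - 131)) = -58*(8 + 226*(15*(-1) - 131)) = -58*(8 + 226*(-15 - 131)) = -58*(8 + 226*(-146)) = -58*(8 - 32996) = -58*(-32988) = 1913304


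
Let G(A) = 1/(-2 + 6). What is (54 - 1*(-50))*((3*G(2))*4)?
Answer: 312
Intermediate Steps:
G(A) = 1/4
(54 - 1*(-50))*((3*G(2))*4) = (54 - 1*(-50))*((3*(1/4))*4) = (54 + 50)*((3/4)*4) = 104*3 = 312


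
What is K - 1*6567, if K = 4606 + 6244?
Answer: 4283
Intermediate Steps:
K = 10850
K - 1*6567 = 10850 - 1*6567 = 10850 - 6567 = 4283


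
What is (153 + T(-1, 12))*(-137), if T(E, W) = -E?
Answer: -21098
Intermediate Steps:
(153 + T(-1, 12))*(-137) = (153 - 1*(-1))*(-137) = (153 + 1)*(-137) = 154*(-137) = -21098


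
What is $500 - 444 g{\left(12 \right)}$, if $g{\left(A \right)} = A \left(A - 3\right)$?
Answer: $-47452$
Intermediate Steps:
$g{\left(A \right)} = A \left(-3 + A\right)$ ($g{\left(A \right)} = A \left(A - 3\right) = A \left(-3 + A\right)$)
$500 - 444 g{\left(12 \right)} = 500 - 444 \cdot 12 \left(-3 + 12\right) = 500 - 444 \cdot 12 \cdot 9 = 500 - 47952 = -47452$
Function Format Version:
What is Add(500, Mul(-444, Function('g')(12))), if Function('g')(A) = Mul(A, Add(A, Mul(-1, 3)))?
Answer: -47452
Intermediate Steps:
Function('g')(A) = Mul(A, Add(-3, A)) (Function('g')(A) = Mul(A, Add(A, -3)) = Mul(A, Add(-3, A)))
Add(500, Mul(-444, Function('g')(12))) = Add(500, Mul(-444, Mul(12, Add(-3, 12)))) = Add(500, Mul(-444, Mul(12, 9))) = Add(500, Mul(-444, 108)) = Add(500, -47952) = -47452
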